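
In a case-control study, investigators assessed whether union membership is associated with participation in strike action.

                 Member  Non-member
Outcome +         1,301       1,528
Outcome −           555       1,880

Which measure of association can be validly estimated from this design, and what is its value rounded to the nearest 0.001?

2.884

Reading the table with exposure as columns: a = 1301 (Member, case), b = 555 (Member, non-case), c = 1528 (Non-member, case), d = 1880.
This is a case-control study: participants were sampled on outcome status, so risks in the source population cannot be estimated directly — relative risk is not valid here. The odds ratio is the appropriate measure.
OR = (a·d)/(b·c) = (1301 × 1880) / (555 × 1528) = 2445880 / 848040 = 2.88416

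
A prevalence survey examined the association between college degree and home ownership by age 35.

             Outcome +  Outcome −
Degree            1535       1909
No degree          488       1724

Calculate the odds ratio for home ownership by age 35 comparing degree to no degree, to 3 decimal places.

2.841

Cells: a = 1535, b = 1909, c = 488, d = 1724.
OR = (a·d)/(b·c) = (1535 × 1724) / (1909 × 488) = 2646340 / 931592 = 2.84066
The odds of home ownership by age 35 are about 2.84 times as high in the degree group.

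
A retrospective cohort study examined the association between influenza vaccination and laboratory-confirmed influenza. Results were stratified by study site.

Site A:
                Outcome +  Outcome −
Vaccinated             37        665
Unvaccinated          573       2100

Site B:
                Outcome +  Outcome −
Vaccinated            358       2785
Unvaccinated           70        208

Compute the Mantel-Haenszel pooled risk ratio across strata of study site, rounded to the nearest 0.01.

0.32

RR_MH = Σ(aᵢ·n₀ᵢ/nᵢ) / Σ(cᵢ·n₁ᵢ/nᵢ), with n₁ᵢ = aᵢ+bᵢ (exposed), n₀ᵢ = cᵢ+dᵢ (unexposed), nᵢ = n₁ᵢ+n₀ᵢ.
Stratum 1 (Site A): n₁ = 702, n₀ = 2673, n = 3375; a·n₀/n = 37·2673/3375 = 29.3040; c·n₁/n = 573·702/3375 = 119.1840
Stratum 2 (Site B): n₁ = 3143, n₀ = 278, n = 3421; a·n₀/n = 358·278/3421 = 29.0921; c·n₁/n = 70·3143/3421 = 64.3116
RR_MH = (29.3040 + 29.0921) / (119.1840 + 64.3116) = 58.3961 / 183.4956 = 0.31824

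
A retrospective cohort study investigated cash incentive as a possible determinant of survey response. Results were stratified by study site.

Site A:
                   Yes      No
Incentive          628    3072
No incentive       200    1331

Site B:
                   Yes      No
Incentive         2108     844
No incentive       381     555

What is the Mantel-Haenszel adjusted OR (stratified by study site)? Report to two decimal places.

2.30

OR_MH = Σ(aᵢdᵢ/nᵢ) / Σ(bᵢcᵢ/nᵢ), where nᵢ is the stratum total.
Stratum 1 (Site A): n = 5231; a·d/n = 628·1331/5231 = 159.7912; b·c/n = 3072·200/5231 = 117.4536
Stratum 2 (Site B): n = 3888; a·d/n = 2108·555/3888 = 300.9105; b·c/n = 844·381/3888 = 82.7068
OR_MH = (159.7912 + 300.9105) / (117.4536 + 82.7068) = 460.7017 / 200.1604 = 2.30166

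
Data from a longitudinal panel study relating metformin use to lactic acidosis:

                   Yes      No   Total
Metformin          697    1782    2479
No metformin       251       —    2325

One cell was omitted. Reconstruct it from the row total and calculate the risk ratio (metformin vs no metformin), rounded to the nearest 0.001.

The missing cell is in the unexposed row: 2325 − 251 = 2074.
So a = 697, b = 1782, c = 251, d = 2074.
RR = [a/(a+b)] / [c/(c+d)] = (697/2479) / (251/2325) = 0.28116/0.10796 = 2.60439

2.604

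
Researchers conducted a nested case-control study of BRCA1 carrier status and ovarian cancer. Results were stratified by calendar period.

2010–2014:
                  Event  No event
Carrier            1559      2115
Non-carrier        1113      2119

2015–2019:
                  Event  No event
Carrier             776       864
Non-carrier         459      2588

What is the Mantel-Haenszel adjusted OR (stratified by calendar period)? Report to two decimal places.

2.13

OR_MH = Σ(aᵢdᵢ/nᵢ) / Σ(bᵢcᵢ/nᵢ), where nᵢ is the stratum total.
Stratum 1 (2010–2014): n = 6906; a·d/n = 1559·2119/6906 = 478.3552; b·c/n = 2115·1113/6906 = 340.8623
Stratum 2 (2015–2019): n = 4687; a·d/n = 776·2588/4687 = 428.4805; b·c/n = 864·459/4687 = 84.6119
OR_MH = (478.3552 + 428.4805) / (340.8623 + 84.6119) = 906.8357 / 425.4742 = 2.13135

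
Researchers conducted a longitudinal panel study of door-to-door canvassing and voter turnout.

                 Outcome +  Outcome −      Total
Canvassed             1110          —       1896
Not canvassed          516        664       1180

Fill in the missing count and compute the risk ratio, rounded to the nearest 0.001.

The missing cell is in the exposed row: 1896 − 1110 = 786.
So a = 1110, b = 786, c = 516, d = 664.
RR = [a/(a+b)] / [c/(c+d)] = (1110/1896) / (516/1180) = 0.58544/0.43729 = 1.33880

1.339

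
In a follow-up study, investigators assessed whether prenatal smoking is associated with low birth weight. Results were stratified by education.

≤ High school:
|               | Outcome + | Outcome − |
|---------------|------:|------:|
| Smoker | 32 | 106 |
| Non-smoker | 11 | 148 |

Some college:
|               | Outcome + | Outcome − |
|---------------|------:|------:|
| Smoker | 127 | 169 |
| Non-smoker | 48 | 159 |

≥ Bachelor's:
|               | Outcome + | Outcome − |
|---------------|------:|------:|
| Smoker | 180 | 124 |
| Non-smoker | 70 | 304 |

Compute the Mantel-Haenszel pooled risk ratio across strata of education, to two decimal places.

2.61

RR_MH = Σ(aᵢ·n₀ᵢ/nᵢ) / Σ(cᵢ·n₁ᵢ/nᵢ), with n₁ᵢ = aᵢ+bᵢ (exposed), n₀ᵢ = cᵢ+dᵢ (unexposed), nᵢ = n₁ᵢ+n₀ᵢ.
Stratum 1 (≤ High school): n₁ = 138, n₀ = 159, n = 297; a·n₀/n = 32·159/297 = 17.1313; c·n₁/n = 11·138/297 = 5.1111
Stratum 2 (Some college): n₁ = 296, n₀ = 207, n = 503; a·n₀/n = 127·207/503 = 52.2644; c·n₁/n = 48·296/503 = 28.2465
Stratum 3 (≥ Bachelor's): n₁ = 304, n₀ = 374, n = 678; a·n₀/n = 180·374/678 = 99.2920; c·n₁/n = 70·304/678 = 31.3864
RR_MH = (17.1313 + 52.2644 + 99.2920) / (5.1111 + 28.2465 + 31.3864) = 168.6878 / 64.7441 = 2.60546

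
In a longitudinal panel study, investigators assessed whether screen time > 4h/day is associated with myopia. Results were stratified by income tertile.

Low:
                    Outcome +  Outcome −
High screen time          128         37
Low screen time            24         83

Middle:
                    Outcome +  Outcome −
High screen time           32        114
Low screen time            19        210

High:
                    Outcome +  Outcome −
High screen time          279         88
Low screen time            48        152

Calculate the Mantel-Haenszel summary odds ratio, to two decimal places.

7.99

OR_MH = Σ(aᵢdᵢ/nᵢ) / Σ(bᵢcᵢ/nᵢ), where nᵢ is the stratum total.
Stratum 1 (Low): n = 272; a·d/n = 128·83/272 = 39.0588; b·c/n = 37·24/272 = 3.2647
Stratum 2 (Middle): n = 375; a·d/n = 32·210/375 = 17.9200; b·c/n = 114·19/375 = 5.7760
Stratum 3 (High): n = 567; a·d/n = 279·152/567 = 74.7937; b·c/n = 88·48/567 = 7.4497
OR_MH = (39.0588 + 17.9200 + 74.7937) / (3.2647 + 5.7760 + 7.4497) = 131.7725 / 16.4904 = 7.99084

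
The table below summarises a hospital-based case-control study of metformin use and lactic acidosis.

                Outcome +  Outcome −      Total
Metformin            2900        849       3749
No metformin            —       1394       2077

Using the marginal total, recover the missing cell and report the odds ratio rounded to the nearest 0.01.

6.97

The missing cell is in the unexposed row: 2077 − 1394 = 683.
So a = 2900, b = 849, c = 683, d = 1394.
OR = (a·d)/(b·c) = (2900 × 1394) / (849 × 683) = 4042600 / 579867 = 6.97160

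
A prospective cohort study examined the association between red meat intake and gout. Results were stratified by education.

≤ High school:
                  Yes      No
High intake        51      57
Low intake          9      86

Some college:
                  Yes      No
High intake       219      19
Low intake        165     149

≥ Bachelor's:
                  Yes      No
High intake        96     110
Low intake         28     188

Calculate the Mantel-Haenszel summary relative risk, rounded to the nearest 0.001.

RR_MH = Σ(aᵢ·n₀ᵢ/nᵢ) / Σ(cᵢ·n₁ᵢ/nᵢ), with n₁ᵢ = aᵢ+bᵢ (exposed), n₀ᵢ = cᵢ+dᵢ (unexposed), nᵢ = n₁ᵢ+n₀ᵢ.
Stratum 1 (≤ High school): n₁ = 108, n₀ = 95, n = 203; a·n₀/n = 51·95/203 = 23.8670; c·n₁/n = 9·108/203 = 4.7882
Stratum 2 (Some college): n₁ = 238, n₀ = 314, n = 552; a·n₀/n = 219·314/552 = 124.5761; c·n₁/n = 165·238/552 = 71.1413
Stratum 3 (≥ Bachelor's): n₁ = 206, n₀ = 216, n = 422; a·n₀/n = 96·216/422 = 49.1374; c·n₁/n = 28·206/422 = 13.6682
RR_MH = (23.8670 + 124.5761 + 49.1374) / (4.7882 + 71.1413 + 13.6682) = 197.5805 / 89.5977 = 2.20520

2.205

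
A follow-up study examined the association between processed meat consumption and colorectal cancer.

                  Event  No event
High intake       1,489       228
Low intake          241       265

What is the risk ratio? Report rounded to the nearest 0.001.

1.821

Cells: a = 1489, b = 228, c = 241, d = 265.
Risk in exposed = 1489/1717 = 0.86721; risk in unexposed = 241/506 = 0.47628.
RR = 0.86721 / 0.47628 = 1.82078
The risk among the exposed is 1.82 times that among the unexposed.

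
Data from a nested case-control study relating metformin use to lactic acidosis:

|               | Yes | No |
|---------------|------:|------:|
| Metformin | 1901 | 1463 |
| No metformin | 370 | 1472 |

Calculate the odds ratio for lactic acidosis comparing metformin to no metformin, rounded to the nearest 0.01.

5.17

Cells: a = 1901, b = 1463, c = 370, d = 1472.
OR = (a·d)/(b·c) = (1901 × 1472) / (1463 × 370) = 2798272 / 541310 = 5.16944
The odds of lactic acidosis are about 5.17 times as high in the metformin group.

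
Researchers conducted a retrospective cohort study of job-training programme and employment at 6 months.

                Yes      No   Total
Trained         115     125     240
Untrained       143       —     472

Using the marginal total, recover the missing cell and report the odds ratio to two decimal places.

2.12

The missing cell is in the unexposed row: 472 − 143 = 329.
So a = 115, b = 125, c = 143, d = 329.
OR = (a·d)/(b·c) = (115 × 329) / (125 × 143) = 37835 / 17875 = 2.11664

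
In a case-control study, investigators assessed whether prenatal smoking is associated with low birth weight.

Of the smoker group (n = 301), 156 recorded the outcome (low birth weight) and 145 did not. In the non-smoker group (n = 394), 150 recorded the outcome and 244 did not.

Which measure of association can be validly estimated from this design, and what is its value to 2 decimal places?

1.75

From the description: a = 156, b = 145, c = 150, d = 244.
This is a case-control study: participants were sampled on outcome status, so risks in the source population cannot be estimated directly — relative risk is not valid here. The odds ratio is the appropriate measure.
OR = (a·d)/(b·c) = (156 × 244) / (145 × 150) = 38064 / 21750 = 1.75007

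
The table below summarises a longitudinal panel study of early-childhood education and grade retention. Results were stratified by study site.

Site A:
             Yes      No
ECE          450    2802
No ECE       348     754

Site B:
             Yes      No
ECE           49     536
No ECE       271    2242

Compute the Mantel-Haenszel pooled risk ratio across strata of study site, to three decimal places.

RR_MH = Σ(aᵢ·n₀ᵢ/nᵢ) / Σ(cᵢ·n₁ᵢ/nᵢ), with n₁ᵢ = aᵢ+bᵢ (exposed), n₀ᵢ = cᵢ+dᵢ (unexposed), nᵢ = n₁ᵢ+n₀ᵢ.
Stratum 1 (Site A): n₁ = 3252, n₀ = 1102, n = 4354; a·n₀/n = 450·1102/4354 = 113.8953; c·n₁/n = 348·3252/4354 = 259.9210
Stratum 2 (Site B): n₁ = 585, n₀ = 2513, n = 3098; a·n₀/n = 49·2513/3098 = 39.7473; c·n₁/n = 271·585/3098 = 51.1733
RR_MH = (113.8953 + 39.7473) / (259.9210 + 51.1733) = 153.6425 / 311.0943 = 0.49388

0.494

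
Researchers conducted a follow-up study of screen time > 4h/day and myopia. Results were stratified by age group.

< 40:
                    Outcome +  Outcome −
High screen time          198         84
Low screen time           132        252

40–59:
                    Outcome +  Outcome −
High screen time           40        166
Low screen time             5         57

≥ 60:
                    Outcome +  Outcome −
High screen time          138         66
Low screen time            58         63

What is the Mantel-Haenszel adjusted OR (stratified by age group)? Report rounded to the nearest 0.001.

3.495

OR_MH = Σ(aᵢdᵢ/nᵢ) / Σ(bᵢcᵢ/nᵢ), where nᵢ is the stratum total.
Stratum 1 (< 40): n = 666; a·d/n = 198·252/666 = 74.9189; b·c/n = 84·132/666 = 16.6486
Stratum 2 (40–59): n = 268; a·d/n = 40·57/268 = 8.5075; b·c/n = 166·5/268 = 3.0970
Stratum 3 (≥ 60): n = 325; a·d/n = 138·63/325 = 26.7508; b·c/n = 66·58/325 = 11.7785
OR_MH = (74.9189 + 8.5075 + 26.7508) / (16.6486 + 3.0970 + 11.7785) = 110.1772 / 31.5241 = 3.49501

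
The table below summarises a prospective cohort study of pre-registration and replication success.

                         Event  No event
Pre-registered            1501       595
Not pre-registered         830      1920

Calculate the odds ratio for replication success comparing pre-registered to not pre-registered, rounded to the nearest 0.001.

Cells: a = 1501, b = 595, c = 830, d = 1920.
OR = (a·d)/(b·c) = (1501 × 1920) / (595 × 830) = 2881920 / 493850 = 5.83562
The odds of replication success are about 5.84 times as high in the pre-registered group.

5.836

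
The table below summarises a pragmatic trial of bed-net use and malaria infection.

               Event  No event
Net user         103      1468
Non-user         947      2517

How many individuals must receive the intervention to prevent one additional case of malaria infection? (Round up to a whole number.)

5

Risk in treated group = 103/1571 = 0.06556; risk in control = 947/3464 = 0.27338.
Absolute risk reduction = 0.27338 − 0.06556 = 0.20782
NNT = 1 / ARR = 1 / 0.20782 = 4.812 → round up → 5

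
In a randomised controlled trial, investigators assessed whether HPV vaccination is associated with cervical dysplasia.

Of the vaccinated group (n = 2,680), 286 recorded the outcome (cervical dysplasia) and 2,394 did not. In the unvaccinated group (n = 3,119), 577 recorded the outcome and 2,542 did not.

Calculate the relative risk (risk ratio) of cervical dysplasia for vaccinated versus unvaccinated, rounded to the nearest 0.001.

From the description: a = 286, b = 2394, c = 577, d = 2542.
Risk in exposed = 286/2680 = 0.10672; risk in unexposed = 577/3119 = 0.18500.
RR = 0.10672 / 0.18500 = 0.57686
The risk is 42% lower among the exposed than among the unexposed.

0.577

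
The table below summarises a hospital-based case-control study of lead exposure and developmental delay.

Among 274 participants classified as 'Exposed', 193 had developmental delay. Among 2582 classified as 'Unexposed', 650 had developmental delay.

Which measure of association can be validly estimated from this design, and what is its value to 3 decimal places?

7.082

From the description: a = 193, b = 81, c = 650, d = 1932.
This is a hospital-based case-control study: participants were sampled on outcome status, so risks in the source population cannot be estimated directly — relative risk is not valid here. The odds ratio is the appropriate measure.
OR = (a·d)/(b·c) = (193 × 1932) / (81 × 650) = 372876 / 52650 = 7.08217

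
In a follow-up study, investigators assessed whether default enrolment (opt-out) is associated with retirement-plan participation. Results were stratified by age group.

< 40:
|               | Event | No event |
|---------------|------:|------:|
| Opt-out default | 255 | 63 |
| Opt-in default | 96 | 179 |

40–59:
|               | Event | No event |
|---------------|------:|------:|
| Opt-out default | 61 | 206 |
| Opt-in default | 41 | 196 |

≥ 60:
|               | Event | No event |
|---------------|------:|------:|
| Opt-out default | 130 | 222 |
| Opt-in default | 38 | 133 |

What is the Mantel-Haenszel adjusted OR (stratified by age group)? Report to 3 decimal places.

OR_MH = Σ(aᵢdᵢ/nᵢ) / Σ(bᵢcᵢ/nᵢ), where nᵢ is the stratum total.
Stratum 1 (< 40): n = 593; a·d/n = 255·179/593 = 76.9730; b·c/n = 63·96/593 = 10.1990
Stratum 2 (40–59): n = 504; a·d/n = 61·196/504 = 23.7222; b·c/n = 206·41/504 = 16.7579
Stratum 3 (≥ 60): n = 523; a·d/n = 130·133/523 = 33.0593; b·c/n = 222·38/523 = 16.1300
OR_MH = (76.9730 + 23.7222 + 33.0593) / (10.1990 + 16.7579 + 16.1300) = 133.7545 / 43.0869 = 3.10429

3.104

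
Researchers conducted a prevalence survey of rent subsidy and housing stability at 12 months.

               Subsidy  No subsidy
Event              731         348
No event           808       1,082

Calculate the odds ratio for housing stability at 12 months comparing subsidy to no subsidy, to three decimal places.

2.813

Reading the table with exposure as columns: a = 731 (Subsidy, case), b = 808 (Subsidy, non-case), c = 348 (No subsidy, case), d = 1082.
OR = (a·d)/(b·c) = (731 × 1082) / (808 × 348) = 790942 / 281184 = 2.81290
The odds of housing stability at 12 months are about 2.81 times as high in the subsidy group.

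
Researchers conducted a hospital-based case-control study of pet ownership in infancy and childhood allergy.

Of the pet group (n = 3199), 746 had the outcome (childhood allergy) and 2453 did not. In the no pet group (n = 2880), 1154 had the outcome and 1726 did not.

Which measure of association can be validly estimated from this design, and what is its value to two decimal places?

From the description: a = 746, b = 2453, c = 1154, d = 1726.
This is a hospital-based case-control study: participants were sampled on outcome status, so risks in the source population cannot be estimated directly — relative risk is not valid here. The odds ratio is the appropriate measure.
OR = (a·d)/(b·c) = (746 × 1726) / (2453 × 1154) = 1287596 / 2830762 = 0.45486

0.45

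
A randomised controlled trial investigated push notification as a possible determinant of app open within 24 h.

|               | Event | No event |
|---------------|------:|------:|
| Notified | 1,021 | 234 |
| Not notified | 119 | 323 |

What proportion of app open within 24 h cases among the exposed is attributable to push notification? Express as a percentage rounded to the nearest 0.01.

Cells: a = 1021, b = 234, c = 119, d = 323.
Risk in exposed = 1021/1255 = 0.81355; risk in unexposed = 119/442 = 0.26923.
RR = 0.81355/0.26923 = 3.02174
AR% = (RR − 1)/RR × 100 = (3.02174 − 1)/3.02174 × 100 = 66.9065%

66.91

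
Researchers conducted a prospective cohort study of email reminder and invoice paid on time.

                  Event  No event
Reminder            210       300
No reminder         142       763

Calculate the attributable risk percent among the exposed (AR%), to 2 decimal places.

61.89

Cells: a = 210, b = 300, c = 142, d = 763.
Risk in exposed = 210/510 = 0.41176; risk in unexposed = 142/905 = 0.15691.
RR = 0.41176/0.15691 = 2.62428
AR% = (RR − 1)/RR × 100 = (2.62428 − 1)/2.62428 × 100 = 61.8942%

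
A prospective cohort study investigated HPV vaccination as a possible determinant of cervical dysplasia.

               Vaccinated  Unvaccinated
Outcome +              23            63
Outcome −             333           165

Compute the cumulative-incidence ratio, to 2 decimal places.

Reading the table with exposure as columns: a = 23 (Vaccinated, case), b = 333 (Vaccinated, non-case), c = 63 (Unvaccinated, case), d = 165.
Risk in exposed = 23/356 = 0.06461; risk in unexposed = 63/228 = 0.27632.
RR = 0.06461 / 0.27632 = 0.23381
The risk is 77% lower among the exposed than among the unexposed.

0.23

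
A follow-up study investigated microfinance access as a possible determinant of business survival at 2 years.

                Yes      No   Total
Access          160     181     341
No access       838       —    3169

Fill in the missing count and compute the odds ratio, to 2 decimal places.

The missing cell is in the unexposed row: 3169 − 838 = 2331.
So a = 160, b = 181, c = 838, d = 2331.
OR = (a·d)/(b·c) = (160 × 2331) / (181 × 838) = 372960 / 151678 = 2.45889

2.46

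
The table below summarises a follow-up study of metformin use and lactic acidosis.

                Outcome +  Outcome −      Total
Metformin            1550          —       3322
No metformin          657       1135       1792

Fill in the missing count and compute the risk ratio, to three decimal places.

The missing cell is in the exposed row: 3322 − 1550 = 1772.
So a = 1550, b = 1772, c = 657, d = 1135.
RR = [a/(a+b)] / [c/(c+d)] = (1550/3322) / (657/1792) = 0.46659/0.36663 = 1.27264

1.273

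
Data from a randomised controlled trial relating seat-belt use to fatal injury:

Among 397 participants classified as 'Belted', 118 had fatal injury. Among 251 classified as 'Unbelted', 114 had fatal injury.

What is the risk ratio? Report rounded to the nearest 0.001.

From the description: a = 118, b = 279, c = 114, d = 137.
Risk in exposed = 118/397 = 0.29723; risk in unexposed = 114/251 = 0.45418.
RR = 0.29723 / 0.45418 = 0.65443
The risk is 35% lower among the exposed than among the unexposed.

0.654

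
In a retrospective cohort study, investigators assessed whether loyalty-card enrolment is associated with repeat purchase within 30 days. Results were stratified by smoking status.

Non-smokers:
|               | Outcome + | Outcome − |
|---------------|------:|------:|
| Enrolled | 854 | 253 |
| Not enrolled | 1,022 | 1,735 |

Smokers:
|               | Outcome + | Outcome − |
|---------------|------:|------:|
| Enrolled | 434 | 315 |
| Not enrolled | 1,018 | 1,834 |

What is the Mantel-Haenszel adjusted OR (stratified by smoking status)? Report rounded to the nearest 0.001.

OR_MH = Σ(aᵢdᵢ/nᵢ) / Σ(bᵢcᵢ/nᵢ), where nᵢ is the stratum total.
Stratum 1 (Non-smokers): n = 3864; a·d/n = 854·1735/3864 = 383.4601; b·c/n = 253·1022/3864 = 66.9167
Stratum 2 (Smokers): n = 3601; a·d/n = 434·1834/3601 = 221.0375; b·c/n = 315·1018/3601 = 89.0503
OR_MH = (383.4601 + 221.0375) / (66.9167 + 89.0503) = 604.4976 / 155.9669 = 3.87581

3.876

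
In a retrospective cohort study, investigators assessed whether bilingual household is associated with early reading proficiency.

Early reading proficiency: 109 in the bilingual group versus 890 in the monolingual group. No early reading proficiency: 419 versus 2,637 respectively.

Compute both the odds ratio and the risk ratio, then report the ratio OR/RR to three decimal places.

From the description: a = 109, b = 419, c = 890, d = 2637.
OR = (109·2637)/(419·890) = 287433/372910 = 0.77078
Risk in exposed = 109/528 = 0.20644; risk in unexposed = 890/3527 = 0.25234; RR = 0.81810
OR/RR = 0.77078 / 0.81810 = 0.94216
The outcome is not rare, so the OR lies further from 1 than the RR.

0.942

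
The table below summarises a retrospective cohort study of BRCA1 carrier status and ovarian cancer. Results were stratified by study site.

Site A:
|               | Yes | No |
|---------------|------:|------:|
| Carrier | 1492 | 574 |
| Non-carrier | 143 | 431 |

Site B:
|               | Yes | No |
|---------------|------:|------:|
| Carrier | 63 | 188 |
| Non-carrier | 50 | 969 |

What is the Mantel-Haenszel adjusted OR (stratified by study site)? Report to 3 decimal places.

OR_MH = Σ(aᵢdᵢ/nᵢ) / Σ(bᵢcᵢ/nᵢ), where nᵢ is the stratum total.
Stratum 1 (Site A): n = 2640; a·d/n = 1492·431/2640 = 243.5803; b·c/n = 574·143/2640 = 31.0917
Stratum 2 (Site B): n = 1270; a·d/n = 63·969/1270 = 48.0685; b·c/n = 188·50/1270 = 7.4016
OR_MH = (243.5803 + 48.0685) / (31.0917 + 7.4016) = 291.6488 / 38.4932 = 7.57662

7.577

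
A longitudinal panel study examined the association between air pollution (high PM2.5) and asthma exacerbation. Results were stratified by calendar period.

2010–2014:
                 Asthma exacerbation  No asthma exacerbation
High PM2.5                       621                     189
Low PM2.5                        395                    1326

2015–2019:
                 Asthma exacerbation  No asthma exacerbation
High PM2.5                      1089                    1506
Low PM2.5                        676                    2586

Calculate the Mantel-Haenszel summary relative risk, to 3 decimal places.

RR_MH = Σ(aᵢ·n₀ᵢ/nᵢ) / Σ(cᵢ·n₁ᵢ/nᵢ), with n₁ᵢ = aᵢ+bᵢ (exposed), n₀ᵢ = cᵢ+dᵢ (unexposed), nᵢ = n₁ᵢ+n₀ᵢ.
Stratum 1 (2010–2014): n₁ = 810, n₀ = 1721, n = 2531; a·n₀/n = 621·1721/2531 = 422.2604; c·n₁/n = 395·810/2531 = 126.4125
Stratum 2 (2015–2019): n₁ = 2595, n₀ = 3262, n = 5857; a·n₀/n = 1089·3262/5857 = 606.5081; c·n₁/n = 676·2595/5857 = 299.5083
RR_MH = (422.2604 + 606.5081) / (126.4125 + 299.5083) = 1028.7685 / 425.9208 = 2.41540

2.415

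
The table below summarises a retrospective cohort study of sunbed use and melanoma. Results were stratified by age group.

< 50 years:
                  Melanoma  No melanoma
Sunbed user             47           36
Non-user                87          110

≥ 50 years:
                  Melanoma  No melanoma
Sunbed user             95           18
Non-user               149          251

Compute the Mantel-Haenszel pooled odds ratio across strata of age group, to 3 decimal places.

3.957

OR_MH = Σ(aᵢdᵢ/nᵢ) / Σ(bᵢcᵢ/nᵢ), where nᵢ is the stratum total.
Stratum 1 (< 50 years): n = 280; a·d/n = 47·110/280 = 18.4643; b·c/n = 36·87/280 = 11.1857
Stratum 2 (≥ 50 years): n = 513; a·d/n = 95·251/513 = 46.4815; b·c/n = 18·149/513 = 5.2281
OR_MH = (18.4643 + 46.4815) / (11.1857 + 5.2281) = 64.9458 / 16.4138 = 3.95678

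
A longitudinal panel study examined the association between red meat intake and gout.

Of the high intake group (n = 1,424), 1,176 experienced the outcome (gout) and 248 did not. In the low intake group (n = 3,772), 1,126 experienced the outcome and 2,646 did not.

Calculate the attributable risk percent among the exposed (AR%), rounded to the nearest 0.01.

From the description: a = 1176, b = 248, c = 1126, d = 2646.
Risk in exposed = 1176/1424 = 0.82584; risk in unexposed = 1126/3772 = 0.29852.
RR = 0.82584/0.29852 = 2.76650
AR% = (RR − 1)/RR × 100 = (2.76650 − 1)/2.76650 × 100 = 63.8532%

63.85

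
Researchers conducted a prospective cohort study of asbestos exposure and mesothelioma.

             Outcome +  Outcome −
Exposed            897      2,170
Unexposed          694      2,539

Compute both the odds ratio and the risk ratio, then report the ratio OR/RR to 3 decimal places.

Cells: a = 897, b = 2170, c = 694, d = 2539.
OR = (897·2539)/(2170·694) = 2277483/1505980 = 1.51229
Risk in exposed = 897/3067 = 0.29247; risk in unexposed = 694/3233 = 0.21466; RR = 1.36246
OR/RR = 1.51229 / 1.36246 = 1.10997
The outcome is not rare, so the OR lies further from 1 than the RR.

1.110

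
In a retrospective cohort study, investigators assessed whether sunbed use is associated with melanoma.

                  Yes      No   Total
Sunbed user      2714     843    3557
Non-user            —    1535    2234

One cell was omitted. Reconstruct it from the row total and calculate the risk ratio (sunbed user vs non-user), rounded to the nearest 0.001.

2.439

The missing cell is in the unexposed row: 2234 − 1535 = 699.
So a = 2714, b = 843, c = 699, d = 1535.
RR = [a/(a+b)] / [c/(c+d)] = (2714/3557) / (699/2234) = 0.76300/0.31289 = 2.43855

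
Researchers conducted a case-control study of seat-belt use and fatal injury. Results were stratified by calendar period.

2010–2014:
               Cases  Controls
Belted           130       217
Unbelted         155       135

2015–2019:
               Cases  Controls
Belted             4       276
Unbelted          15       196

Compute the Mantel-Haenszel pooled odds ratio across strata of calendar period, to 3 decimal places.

OR_MH = Σ(aᵢdᵢ/nᵢ) / Σ(bᵢcᵢ/nᵢ), where nᵢ is the stratum total.
Stratum 1 (2010–2014): n = 637; a·d/n = 130·135/637 = 27.5510; b·c/n = 217·155/637 = 52.8022
Stratum 2 (2015–2019): n = 491; a·d/n = 4·196/491 = 1.5967; b·c/n = 276·15/491 = 8.4318
OR_MH = (27.5510 + 1.5967) / (52.8022 + 8.4318) = 29.1478 / 61.2340 = 0.47601

0.476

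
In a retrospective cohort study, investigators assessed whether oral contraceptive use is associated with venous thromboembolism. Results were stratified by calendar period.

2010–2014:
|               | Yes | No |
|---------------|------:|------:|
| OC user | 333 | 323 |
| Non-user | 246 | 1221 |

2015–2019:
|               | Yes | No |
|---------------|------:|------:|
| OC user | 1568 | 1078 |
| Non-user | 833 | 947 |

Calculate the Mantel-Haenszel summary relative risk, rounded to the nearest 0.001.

1.499

RR_MH = Σ(aᵢ·n₀ᵢ/nᵢ) / Σ(cᵢ·n₁ᵢ/nᵢ), with n₁ᵢ = aᵢ+bᵢ (exposed), n₀ᵢ = cᵢ+dᵢ (unexposed), nᵢ = n₁ᵢ+n₀ᵢ.
Stratum 1 (2010–2014): n₁ = 656, n₀ = 1467, n = 2123; a·n₀/n = 333·1467/2123 = 230.1041; c·n₁/n = 246·656/2123 = 76.0132
Stratum 2 (2015–2019): n₁ = 2646, n₀ = 1780, n = 4426; a·n₀/n = 1568·1780/4426 = 630.6010; c·n₁/n = 833·2646/4426 = 497.9932
RR_MH = (230.1041 + 630.6010) / (76.0132 + 497.9932) = 860.7051 / 574.0064 = 1.49947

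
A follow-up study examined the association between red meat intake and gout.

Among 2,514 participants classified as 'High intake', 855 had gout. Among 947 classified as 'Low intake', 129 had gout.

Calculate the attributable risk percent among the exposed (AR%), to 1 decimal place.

59.9

From the description: a = 855, b = 1659, c = 129, d = 818.
Risk in exposed = 855/2514 = 0.34010; risk in unexposed = 129/947 = 0.13622.
RR = 0.34010/0.13622 = 2.49667
AR% = (RR − 1)/RR × 100 = (2.49667 − 1)/2.49667 × 100 = 59.9466%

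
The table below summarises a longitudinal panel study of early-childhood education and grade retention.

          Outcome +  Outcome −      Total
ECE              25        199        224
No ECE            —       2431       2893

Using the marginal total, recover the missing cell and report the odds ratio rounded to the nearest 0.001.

The missing cell is in the unexposed row: 2893 − 2431 = 462.
So a = 25, b = 199, c = 462, d = 2431.
OR = (a·d)/(b·c) = (25 × 2431) / (199 × 462) = 60775 / 91938 = 0.66104

0.661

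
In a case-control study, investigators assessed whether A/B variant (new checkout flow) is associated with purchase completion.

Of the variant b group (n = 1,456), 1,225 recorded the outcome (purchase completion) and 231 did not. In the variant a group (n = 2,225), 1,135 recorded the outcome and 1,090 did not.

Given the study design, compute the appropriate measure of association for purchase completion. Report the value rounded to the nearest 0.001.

5.093

From the description: a = 1225, b = 231, c = 1135, d = 1090.
This is a case-control study: participants were sampled on outcome status, so risks in the source population cannot be estimated directly — relative risk is not valid here. The odds ratio is the appropriate measure.
OR = (a·d)/(b·c) = (1225 × 1090) / (231 × 1135) = 1335250 / 262185 = 5.09278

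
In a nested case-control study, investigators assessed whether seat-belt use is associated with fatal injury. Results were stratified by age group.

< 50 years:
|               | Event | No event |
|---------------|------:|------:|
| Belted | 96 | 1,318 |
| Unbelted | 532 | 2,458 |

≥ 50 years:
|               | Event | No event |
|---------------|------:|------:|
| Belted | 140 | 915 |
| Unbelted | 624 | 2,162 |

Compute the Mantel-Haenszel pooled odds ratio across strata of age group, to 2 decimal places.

0.43

OR_MH = Σ(aᵢdᵢ/nᵢ) / Σ(bᵢcᵢ/nᵢ), where nᵢ is the stratum total.
Stratum 1 (< 50 years): n = 4404; a·d/n = 96·2458/4404 = 53.5804; b·c/n = 1318·532/4404 = 159.2134
Stratum 2 (≥ 50 years): n = 3841; a·d/n = 140·2162/3841 = 78.8024; b·c/n = 915·624/3841 = 148.6488
OR_MH = (53.5804 + 78.8024) / (159.2134 + 148.6488) = 132.3828 / 307.8622 = 0.43001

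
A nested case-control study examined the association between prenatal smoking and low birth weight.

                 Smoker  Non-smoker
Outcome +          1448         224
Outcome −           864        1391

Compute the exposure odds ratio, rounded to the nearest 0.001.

10.407

Reading the table with exposure as columns: a = 1448 (Smoker, case), b = 864 (Smoker, non-case), c = 224 (Non-smoker, case), d = 1391.
OR = (a·d)/(b·c) = (1448 × 1391) / (864 × 224) = 2014168 / 193536 = 10.40720
The odds of low birth weight are about 10.41 times as high in the smoker group.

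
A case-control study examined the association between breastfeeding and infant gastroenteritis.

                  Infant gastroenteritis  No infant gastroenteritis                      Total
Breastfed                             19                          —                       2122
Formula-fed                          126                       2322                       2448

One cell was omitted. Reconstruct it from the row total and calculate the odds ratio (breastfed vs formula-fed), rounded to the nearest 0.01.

0.17

The missing cell is in the exposed row: 2122 − 19 = 2103.
So a = 19, b = 2103, c = 126, d = 2322.
OR = (a·d)/(b·c) = (19 × 2322) / (2103 × 126) = 44118 / 264978 = 0.16650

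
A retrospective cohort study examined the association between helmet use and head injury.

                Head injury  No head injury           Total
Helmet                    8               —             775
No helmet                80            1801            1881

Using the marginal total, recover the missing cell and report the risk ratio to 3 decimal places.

The missing cell is in the exposed row: 775 − 8 = 767.
So a = 8, b = 767, c = 80, d = 1801.
RR = [a/(a+b)] / [c/(c+d)] = (8/775) / (80/1881) = 0.01032/0.04253 = 0.24271

0.243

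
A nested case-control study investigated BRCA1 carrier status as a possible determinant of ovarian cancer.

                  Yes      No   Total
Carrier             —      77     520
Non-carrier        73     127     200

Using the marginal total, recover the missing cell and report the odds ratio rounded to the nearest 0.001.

The missing cell is in the exposed row: 520 − 77 = 443.
So a = 443, b = 77, c = 73, d = 127.
OR = (a·d)/(b·c) = (443 × 127) / (77 × 73) = 56261 / 5621 = 10.00907

10.009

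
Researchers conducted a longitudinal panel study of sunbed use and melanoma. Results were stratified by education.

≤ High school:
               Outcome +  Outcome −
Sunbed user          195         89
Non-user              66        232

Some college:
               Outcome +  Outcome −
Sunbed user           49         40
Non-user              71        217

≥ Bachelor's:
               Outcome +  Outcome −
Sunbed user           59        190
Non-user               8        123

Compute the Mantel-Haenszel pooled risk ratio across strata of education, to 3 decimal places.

2.908

RR_MH = Σ(aᵢ·n₀ᵢ/nᵢ) / Σ(cᵢ·n₁ᵢ/nᵢ), with n₁ᵢ = aᵢ+bᵢ (exposed), n₀ᵢ = cᵢ+dᵢ (unexposed), nᵢ = n₁ᵢ+n₀ᵢ.
Stratum 1 (≤ High school): n₁ = 284, n₀ = 298, n = 582; a·n₀/n = 195·298/582 = 99.8454; c·n₁/n = 66·284/582 = 32.2062
Stratum 2 (Some college): n₁ = 89, n₀ = 288, n = 377; a·n₀/n = 49·288/377 = 37.4324; c·n₁/n = 71·89/377 = 16.7613
Stratum 3 (≥ Bachelor's): n₁ = 249, n₀ = 131, n = 380; a·n₀/n = 59·131/380 = 20.3395; c·n₁/n = 8·249/380 = 5.2421
RR_MH = (99.8454 + 37.4324 + 20.3395) / (32.2062 + 16.7613 + 5.2421) = 157.6172 / 54.2096 = 2.90755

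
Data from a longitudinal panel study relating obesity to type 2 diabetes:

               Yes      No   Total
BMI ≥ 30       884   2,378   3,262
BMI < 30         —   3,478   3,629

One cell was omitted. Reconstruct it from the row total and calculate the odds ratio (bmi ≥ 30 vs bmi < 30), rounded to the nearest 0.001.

8.562

The missing cell is in the unexposed row: 3629 − 3478 = 151.
So a = 884, b = 2378, c = 151, d = 3478.
OR = (a·d)/(b·c) = (884 × 3478) / (2378 × 151) = 3074552 / 359078 = 8.56235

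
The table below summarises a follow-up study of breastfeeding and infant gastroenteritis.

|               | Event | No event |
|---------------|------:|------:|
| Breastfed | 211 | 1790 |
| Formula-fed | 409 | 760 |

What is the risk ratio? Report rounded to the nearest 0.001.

0.301

Cells: a = 211, b = 1790, c = 409, d = 760.
Risk in exposed = 211/2001 = 0.10545; risk in unexposed = 409/1169 = 0.34987.
RR = 0.10545 / 0.34987 = 0.30139
The risk is 70% lower among the exposed than among the unexposed.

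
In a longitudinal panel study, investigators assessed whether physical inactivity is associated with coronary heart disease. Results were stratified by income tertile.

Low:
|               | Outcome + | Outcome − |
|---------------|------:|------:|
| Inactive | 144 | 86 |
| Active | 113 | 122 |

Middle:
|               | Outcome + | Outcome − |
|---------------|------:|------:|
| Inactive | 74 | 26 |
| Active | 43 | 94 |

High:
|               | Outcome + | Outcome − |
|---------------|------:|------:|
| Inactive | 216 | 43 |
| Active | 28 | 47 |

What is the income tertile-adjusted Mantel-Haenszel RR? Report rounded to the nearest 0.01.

1.71

RR_MH = Σ(aᵢ·n₀ᵢ/nᵢ) / Σ(cᵢ·n₁ᵢ/nᵢ), with n₁ᵢ = aᵢ+bᵢ (exposed), n₀ᵢ = cᵢ+dᵢ (unexposed), nᵢ = n₁ᵢ+n₀ᵢ.
Stratum 1 (Low): n₁ = 230, n₀ = 235, n = 465; a·n₀/n = 144·235/465 = 72.7742; c·n₁/n = 113·230/465 = 55.8925
Stratum 2 (Middle): n₁ = 100, n₀ = 137, n = 237; a·n₀/n = 74·137/237 = 42.7764; c·n₁/n = 43·100/237 = 18.1435
Stratum 3 (High): n₁ = 259, n₀ = 75, n = 334; a·n₀/n = 216·75/334 = 48.5030; c·n₁/n = 28·259/334 = 21.7126
RR_MH = (72.7742 + 42.7764 + 48.5030) / (55.8925 + 18.1435 + 21.7126) = 164.0536 / 95.7485 = 1.71338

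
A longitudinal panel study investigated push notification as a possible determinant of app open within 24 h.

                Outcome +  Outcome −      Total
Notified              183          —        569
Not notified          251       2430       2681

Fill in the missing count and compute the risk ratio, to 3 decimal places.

3.435

The missing cell is in the exposed row: 569 − 183 = 386.
So a = 183, b = 386, c = 251, d = 2430.
RR = [a/(a+b)] / [c/(c+d)] = (183/569) / (251/2681) = 0.32162/0.09362 = 3.43528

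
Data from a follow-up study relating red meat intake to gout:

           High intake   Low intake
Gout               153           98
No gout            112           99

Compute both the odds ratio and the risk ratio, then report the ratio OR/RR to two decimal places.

Reading the table with exposure as columns: a = 153 (High intake, case), b = 112 (High intake, non-case), c = 98 (Low intake, case), d = 99.
OR = (153·99)/(112·98) = 15147/10976 = 1.38001
Risk in exposed = 153/265 = 0.57736; risk in unexposed = 98/197 = 0.49746; RR = 1.16061
OR/RR = 1.38001 / 1.16061 = 1.18904
The outcome is not rare, so the OR lies further from 1 than the RR.

1.19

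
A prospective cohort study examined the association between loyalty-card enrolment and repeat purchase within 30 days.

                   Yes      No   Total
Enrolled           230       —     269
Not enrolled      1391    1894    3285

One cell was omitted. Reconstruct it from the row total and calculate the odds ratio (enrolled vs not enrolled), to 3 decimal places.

8.030

The missing cell is in the exposed row: 269 − 230 = 39.
So a = 230, b = 39, c = 1391, d = 1894.
OR = (a·d)/(b·c) = (230 × 1894) / (39 × 1391) = 435620 / 54249 = 8.03001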